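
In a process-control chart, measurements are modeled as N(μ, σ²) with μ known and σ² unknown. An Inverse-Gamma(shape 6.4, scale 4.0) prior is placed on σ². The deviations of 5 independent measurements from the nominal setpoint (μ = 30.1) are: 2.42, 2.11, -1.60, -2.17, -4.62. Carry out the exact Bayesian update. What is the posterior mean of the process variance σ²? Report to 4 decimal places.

With known mean μ and an Inverse-Gamma(α, β) prior on σ², the Normal likelihood is conjugate: posterior is Inv-Gamma(α + n/2, β + Σ(xᵢ−μ)²/2).
Σ(xᵢ−μ)² = (2.42)² + (2.11)² + (-1.60)² + (-2.17)² + (-4.62)² = 38.9218.
Posterior: Inv-Gamma(6.4 + 5/2, 4.0 + 38.9218/2) = Inv-Gamma(8.90, 23.46090).
E[σ²|data] = β/(α−1) = 23.46090/7.90 = 2.9697.

2.9697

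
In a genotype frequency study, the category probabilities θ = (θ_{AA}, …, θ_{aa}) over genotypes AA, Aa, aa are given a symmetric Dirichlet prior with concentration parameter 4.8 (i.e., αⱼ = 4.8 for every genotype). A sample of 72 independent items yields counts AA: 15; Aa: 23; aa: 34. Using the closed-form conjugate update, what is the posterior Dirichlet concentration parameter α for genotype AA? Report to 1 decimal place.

19.8

The Dirichlet prior is conjugate to the Multinomial likelihood: each posterior αⱼ = prior αⱼ + observed count nⱼ.
Posterior concentration: (19.8, 27.8, 38.8), total = 86.4.
α_{AA} = 4.8 + 15 = 19.8.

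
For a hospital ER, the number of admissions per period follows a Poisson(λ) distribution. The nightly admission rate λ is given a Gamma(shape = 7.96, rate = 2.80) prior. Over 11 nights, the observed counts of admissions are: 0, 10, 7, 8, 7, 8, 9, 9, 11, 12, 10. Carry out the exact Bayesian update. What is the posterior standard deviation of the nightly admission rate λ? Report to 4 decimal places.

0.7209

With a Gamma(shape α, rate β) prior, the Poisson likelihood is conjugate: the posterior is Gamma(α + ΣXᵢ, β + n).
Sum of counts S = 91 over n = 11 nights.
Posterior: Gamma(α+S, β+n) = Gamma(7.96+91, 2.80+11) = Gamma(98.96, 13.80).
SD = √α/β = √98.96/13.80 = 0.7209.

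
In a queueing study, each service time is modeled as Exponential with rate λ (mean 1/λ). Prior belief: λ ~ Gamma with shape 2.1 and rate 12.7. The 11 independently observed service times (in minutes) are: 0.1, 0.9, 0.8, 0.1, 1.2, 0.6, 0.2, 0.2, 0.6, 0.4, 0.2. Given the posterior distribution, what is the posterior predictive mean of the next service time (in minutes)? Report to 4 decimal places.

1.4876

With a Gamma(shape α, rate β) prior on the exponential rate λ, the posterior after n observations with total T = Σxᵢ is Gamma(α+n, β+T).
Sum of observations T = 5.3 minutes; n = 11.
Posterior: Gamma(2.1+11, 12.7+5.3) = Gamma(13.1, 18.0).
The predictive distribution for the next observation is Lomax; its mean is β/(α−1) = 18.0/12.1 = 1.4876.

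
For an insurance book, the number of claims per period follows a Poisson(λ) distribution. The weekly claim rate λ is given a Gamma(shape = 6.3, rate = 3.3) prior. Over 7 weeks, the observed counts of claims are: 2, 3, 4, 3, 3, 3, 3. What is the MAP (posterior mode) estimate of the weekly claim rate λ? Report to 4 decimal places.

2.5534

With a Gamma(shape α, rate β) prior, the Poisson likelihood is conjugate: the posterior is Gamma(α + ΣXᵢ, β + n).
Sum of counts S = 21 over n = 7 weeks.
Posterior: Gamma(α+S, β+n) = Gamma(6.3+21, 3.3+7) = Gamma(27.3, 10.3).
Mode of Gamma(α,β) for α≥1 is (α−1)/β = 26.3/10.3 = 2.5534.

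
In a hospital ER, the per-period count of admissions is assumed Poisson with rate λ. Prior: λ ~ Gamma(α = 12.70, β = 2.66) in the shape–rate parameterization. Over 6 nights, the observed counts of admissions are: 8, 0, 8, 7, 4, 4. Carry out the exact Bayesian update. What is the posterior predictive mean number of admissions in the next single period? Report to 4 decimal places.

5.0462

With a Gamma(shape α, rate β) prior, the Poisson likelihood is conjugate: the posterior is Gamma(α + ΣXᵢ, β + n).
Sum of counts S = 31 over n = 6 nights.
Posterior: Gamma(α+S, β+n) = Gamma(12.70+31, 2.66+6) = Gamma(43.70, 8.66).
The predictive distribution for one future period is NegBinom with mean α/β = 5.0462.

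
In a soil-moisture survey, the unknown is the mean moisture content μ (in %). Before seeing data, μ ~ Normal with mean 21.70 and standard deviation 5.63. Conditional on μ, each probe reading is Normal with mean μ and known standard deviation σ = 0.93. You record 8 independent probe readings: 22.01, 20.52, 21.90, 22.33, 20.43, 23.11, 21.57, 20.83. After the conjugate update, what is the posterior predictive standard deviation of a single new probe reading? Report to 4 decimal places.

For Normal data with known variance σ², a Normal(μ₀, σ₀²) prior on μ is conjugate. Posterior precision = 1/σ₀² + n/σ²; posterior mean is the precision-weighted average of μ₀ and x̄.
σ₀² = 5.63² = 31.6969, σ² = 0.93² = 0.8649; σ² + n·σ₀² = 0.8649 + 8·31.6969 = 254.4401.
Posterior precision = 1/σ₀² + n/σ² = 1/31.6969 + 8/0.8649 = (σ² + n·σ₀²)/(σ₀²σ²) = 254.4401/(31.6969·0.8649); posterior variance σₙ² = σ₀²σ²/(σ² + n·σ₀²) = 31.6969·0.8649/254.4401 = 0.107745.
Predictive variance for one new observation = σₙ² + σ² = 31.6969·0.8649/254.4401 + 0.8649 = σ²·(σ₀² + 254.4401)/254.4401 = 0.8649·286.137/254.4401 = 0.972645; SD = √(0.8649·286.137/254.4401) = 0.9862.

0.9862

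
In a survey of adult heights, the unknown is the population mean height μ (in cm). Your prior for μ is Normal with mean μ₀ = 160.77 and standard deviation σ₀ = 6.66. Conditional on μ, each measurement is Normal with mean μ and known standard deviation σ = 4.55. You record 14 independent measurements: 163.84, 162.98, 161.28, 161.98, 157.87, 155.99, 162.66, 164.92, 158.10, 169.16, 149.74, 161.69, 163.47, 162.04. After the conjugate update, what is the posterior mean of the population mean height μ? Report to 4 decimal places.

161.1115

For Normal data with known variance σ², a Normal(μ₀, σ₀²) prior on μ is conjugate. Posterior precision = 1/σ₀² + n/σ²; posterior mean is the precision-weighted average of μ₀ and x̄.
Σxᵢ = 163.84 + 162.98 + 161.28 + 161.98 + 157.87 + 155.99 + 162.66 + 164.92 + 158.10 + 169.16 + 149.74 + 161.69 + 163.47 + 162.04 = 2255.72, so n·x̄ = 2255.72.
σ₀² = 6.66² = 44.3556, σ² = 4.55² = 20.7025; σ² + n·σ₀² = 20.7025 + 14·44.3556 = 641.6809.
Posterior mean = (μ₀/σ₀² + n·x̄/σ²)/(1/σ₀² + n/σ²) = (σ²·μ₀ + σ₀²·n·x̄)/(σ² + n·σ₀²) = (20.7025·160.77 + 44.3556·2255.72)/641.6809 = 103382.154957/641.6809 = 161.1115.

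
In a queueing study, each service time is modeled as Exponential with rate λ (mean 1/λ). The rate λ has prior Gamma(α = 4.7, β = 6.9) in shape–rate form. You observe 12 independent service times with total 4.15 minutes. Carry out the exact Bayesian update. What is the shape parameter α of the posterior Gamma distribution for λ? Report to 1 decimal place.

With a Gamma(shape α, rate β) prior on the exponential rate λ, the posterior after n observations with total T = Σxᵢ is Gamma(α+n, β+T).
Posterior: Gamma(4.7+12, 6.9+4.15) = Gamma(16.7, 11.05).
Posterior α = 16.7.

16.7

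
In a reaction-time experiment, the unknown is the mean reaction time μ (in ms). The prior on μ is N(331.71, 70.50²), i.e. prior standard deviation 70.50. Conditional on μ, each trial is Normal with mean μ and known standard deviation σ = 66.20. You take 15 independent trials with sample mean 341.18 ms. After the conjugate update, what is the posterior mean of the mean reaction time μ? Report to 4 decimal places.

340.6542

For Normal data with known variance σ², a Normal(μ₀, σ₀²) prior on μ is conjugate. Posterior precision = 1/σ₀² + n/σ²; posterior mean is the precision-weighted average of μ₀ and x̄.
n·x̄ = 15·341.18 = 5117.7.
σ₀² = 70.50² = 4970.25, σ² = 66.20² = 4382.44; σ² + n·σ₀² = 4382.44 + 15·4970.25 = 78936.19.
Posterior mean = (μ₀/σ₀² + n·x̄/σ²)/(1/σ₀² + n/σ²) = (σ²·μ₀ + σ₀²·n·x̄)/(σ² + n·σ₀²) = (4382.44·331.71 + 4970.25·5117.7)/78936.19 = 26889947.5974/78936.19 = 340.6542.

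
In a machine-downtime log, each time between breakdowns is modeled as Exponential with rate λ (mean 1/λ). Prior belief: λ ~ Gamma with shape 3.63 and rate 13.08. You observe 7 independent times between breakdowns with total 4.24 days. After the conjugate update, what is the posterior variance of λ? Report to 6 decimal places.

0.035435

With a Gamma(shape α, rate β) prior on the exponential rate λ, the posterior after n observations with total T = Σxᵢ is Gamma(α+n, β+T).
Posterior: Gamma(3.63+7, 13.08+4.24) = Gamma(10.63, 17.32).
Var = α/β² = 0.035435.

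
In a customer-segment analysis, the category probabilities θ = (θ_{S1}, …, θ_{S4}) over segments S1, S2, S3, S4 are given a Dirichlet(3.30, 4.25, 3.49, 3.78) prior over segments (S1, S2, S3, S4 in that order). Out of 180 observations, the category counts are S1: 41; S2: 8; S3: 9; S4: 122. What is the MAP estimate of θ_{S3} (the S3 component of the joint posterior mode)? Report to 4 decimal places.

0.0602

The Dirichlet prior is conjugate to the Multinomial likelihood: each posterior αⱼ = prior αⱼ + observed count nⱼ.
Posterior concentration: (44.30, 12.25, 12.49, 125.78), total = 194.82.
Joint mode component: (α_{S3}−1)/(Σα−K) = 11.49/190.82 = 0.0602.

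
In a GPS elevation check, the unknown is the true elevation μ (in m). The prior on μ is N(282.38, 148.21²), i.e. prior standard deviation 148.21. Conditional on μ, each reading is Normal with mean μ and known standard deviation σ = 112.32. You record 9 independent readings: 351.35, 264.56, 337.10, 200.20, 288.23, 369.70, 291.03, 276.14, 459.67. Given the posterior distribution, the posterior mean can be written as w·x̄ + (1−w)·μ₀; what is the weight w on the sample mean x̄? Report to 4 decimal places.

0.9400

For Normal data with known variance σ², a Normal(μ₀, σ₀²) prior on μ is conjugate. Posterior precision = 1/σ₀² + n/σ²; posterior mean is the precision-weighted average of μ₀ and x̄.
σ₀² = 148.21² = 21966.2041, σ² = 112.32² = 12615.7824. Prior precision 1/σ₀² = 1/21966.2041; data precision n/σ² = 9/12615.7824.
w = (n/σ²)/(1/σ₀² + n/σ²) = n·σ₀²/(σ² + n·σ₀²) = 9·21966.2041/(12615.7824 + 9·21966.2041) = 197695.8369/210311.6193 = 0.9400.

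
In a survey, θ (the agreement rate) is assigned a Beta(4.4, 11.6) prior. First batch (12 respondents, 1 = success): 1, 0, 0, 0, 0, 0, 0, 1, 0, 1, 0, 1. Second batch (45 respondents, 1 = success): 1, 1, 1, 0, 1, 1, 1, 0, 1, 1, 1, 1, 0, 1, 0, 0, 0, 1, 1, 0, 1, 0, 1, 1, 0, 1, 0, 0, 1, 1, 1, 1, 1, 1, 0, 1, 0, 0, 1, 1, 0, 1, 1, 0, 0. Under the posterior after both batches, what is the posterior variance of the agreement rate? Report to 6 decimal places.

0.003378

The Beta prior is conjugate to a Binomial/Bernoulli likelihood; the update adds successes to α and failures to β.
After batch 1: Beta(4.4+4, 11.6+8) = Beta(8.4, 19.6).
After batch 2: Beta(8.4+28, 19.6+17) = Beta(36.4, 36.6).
Var = αβ/((α+β)²(α+β+1)) = 36.4·36.6/(73.0²·74.0) = 0.003378.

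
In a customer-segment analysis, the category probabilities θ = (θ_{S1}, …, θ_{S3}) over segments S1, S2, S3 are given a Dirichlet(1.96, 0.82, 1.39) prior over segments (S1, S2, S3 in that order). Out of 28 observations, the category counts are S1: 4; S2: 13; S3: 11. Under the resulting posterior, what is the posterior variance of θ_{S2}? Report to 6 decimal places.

0.007387

The Dirichlet prior is conjugate to the Multinomial likelihood: each posterior αⱼ = prior αⱼ + observed count nⱼ.
Posterior concentration: (5.96, 13.82, 12.39), total = 32.17.
Var[θ_j] = α_j(Σα−α_j)/((Σα)²(Σα+1)) = 13.82·18.35/(32.17²·33.17) = 0.007387.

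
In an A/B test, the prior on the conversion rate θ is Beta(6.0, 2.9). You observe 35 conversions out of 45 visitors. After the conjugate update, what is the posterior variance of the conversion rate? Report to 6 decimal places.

0.003316

The Beta prior is conjugate to a Binomial/Bernoulli likelihood; the update adds successes to α and failures to β.
Posterior: Beta(α+k, β+n−k) = Beta(6.0+35, 2.9+10) = Beta(41.0, 12.9).
Var = αβ/((α+β)²(α+β+1)) = 41.0·12.9/(53.9²·54.9) = 0.003316.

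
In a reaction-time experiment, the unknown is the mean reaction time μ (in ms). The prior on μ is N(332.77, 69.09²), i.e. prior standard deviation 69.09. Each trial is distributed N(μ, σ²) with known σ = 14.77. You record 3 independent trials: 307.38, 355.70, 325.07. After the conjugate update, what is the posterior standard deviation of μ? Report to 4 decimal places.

For Normal data with known variance σ², a Normal(μ₀, σ₀²) prior on μ is conjugate. Posterior precision = 1/σ₀² + n/σ²; posterior mean is the precision-weighted average of μ₀ and x̄.
σ₀² = 69.09² = 4773.4281, σ² = 14.77² = 218.1529; σ² + n·σ₀² = 218.1529 + 3·4773.4281 = 14538.4372.
Posterior precision = 1/σ₀² + n/σ² = 1/4773.4281 + 3/218.1529 = (σ² + n·σ₀²)/(σ₀²σ²) = 14538.4372/(4773.4281·218.1529); posterior variance σₙ² = σ₀²σ²/(σ² + n·σ₀²) = 4773.4281·218.1529/14538.4372 = 71.626487.
Posterior SD = √σₙ² = √(4773.4281·218.1529/14538.4372) = 8.4632.

8.4632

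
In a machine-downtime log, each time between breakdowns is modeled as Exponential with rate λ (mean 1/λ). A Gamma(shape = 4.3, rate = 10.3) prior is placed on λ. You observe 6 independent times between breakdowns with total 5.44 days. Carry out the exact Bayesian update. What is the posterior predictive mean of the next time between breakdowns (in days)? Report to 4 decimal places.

With a Gamma(shape α, rate β) prior on the exponential rate λ, the posterior after n observations with total T = Σxᵢ is Gamma(α+n, β+T).
Posterior: Gamma(4.3+6, 10.3+5.44) = Gamma(10.3, 15.74).
The predictive distribution for the next observation is Lomax; its mean is β/(α−1) = 15.74/9.3 = 1.6925.

1.6925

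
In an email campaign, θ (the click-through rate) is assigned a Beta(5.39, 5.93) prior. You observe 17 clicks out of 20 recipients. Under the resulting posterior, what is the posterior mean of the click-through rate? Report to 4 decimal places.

The Beta prior is conjugate to a Binomial/Bernoulli likelihood; the update adds successes to α and failures to β.
Posterior: Beta(α+k, β+n−k) = Beta(5.39+17, 5.93+3) = Beta(22.39, 8.93).
Posterior mean = α/(α+β) = 22.39/31.32 = 0.7149.

0.7149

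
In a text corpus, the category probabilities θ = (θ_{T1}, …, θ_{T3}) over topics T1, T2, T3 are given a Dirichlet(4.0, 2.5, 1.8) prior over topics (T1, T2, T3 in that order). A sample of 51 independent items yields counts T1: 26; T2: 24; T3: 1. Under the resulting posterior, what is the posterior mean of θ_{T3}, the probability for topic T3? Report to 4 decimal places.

The Dirichlet prior is conjugate to the Multinomial likelihood: each posterior αⱼ = prior αⱼ + observed count nⱼ.
Posterior concentration: (30.0, 26.5, 2.8), total = 59.3.
E[θ_{T3}|data] = α_{T3}/Σα = 2.8/59.3 = 0.0472.

0.0472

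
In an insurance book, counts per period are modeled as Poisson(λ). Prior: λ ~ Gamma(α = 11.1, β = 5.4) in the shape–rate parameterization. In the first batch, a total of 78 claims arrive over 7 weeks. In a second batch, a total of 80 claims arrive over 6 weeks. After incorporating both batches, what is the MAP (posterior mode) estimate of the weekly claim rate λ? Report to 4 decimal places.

With a Gamma(shape α, rate β) prior, the Poisson likelihood is conjugate: the posterior is Gamma(α + ΣXᵢ, β + n).
After batch 1: Gamma(α+S, β+n) = Gamma(11.1+78, 5.4+7) = Gamma(89.1, 12.4).
After batch 2: Gamma(α+S, β+n) = Gamma(89.1+80, 12.4+6) = Gamma(169.1, 18.4).
Mode of Gamma(α,β) for α≥1 is (α−1)/β = 168.1/18.4 = 9.1359.

9.1359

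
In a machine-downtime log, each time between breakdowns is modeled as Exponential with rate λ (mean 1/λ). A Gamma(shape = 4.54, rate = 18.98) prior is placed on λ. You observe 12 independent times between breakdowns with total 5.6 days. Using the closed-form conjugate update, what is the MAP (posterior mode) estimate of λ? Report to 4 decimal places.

0.6322

With a Gamma(shape α, rate β) prior on the exponential rate λ, the posterior after n observations with total T = Σxᵢ is Gamma(α+n, β+T).
Posterior: Gamma(4.54+12, 18.98+5.6) = Gamma(16.54, 24.58).
Mode = (α−1)/β = 0.6322.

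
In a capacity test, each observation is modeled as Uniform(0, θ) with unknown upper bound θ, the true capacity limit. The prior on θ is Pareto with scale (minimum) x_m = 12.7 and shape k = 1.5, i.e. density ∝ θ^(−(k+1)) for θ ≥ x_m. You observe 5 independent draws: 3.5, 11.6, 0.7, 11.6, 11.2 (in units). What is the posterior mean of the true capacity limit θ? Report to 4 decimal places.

15.0091

A Pareto(scale x_m, shape k) prior on the upper bound θ of Uniform(0, θ) is conjugate: posterior is Pareto(max(x_m, max xᵢ), k + n).
Sample maximum = 11.6; prior scale x_m = 12.7 → posterior scale = max = 12.7.
Posterior shape = 1.5 + 5 = 6.5.
E[θ|data] = k·x_m/(k−1) = 6.5·12.7/5.5 = 15.0091.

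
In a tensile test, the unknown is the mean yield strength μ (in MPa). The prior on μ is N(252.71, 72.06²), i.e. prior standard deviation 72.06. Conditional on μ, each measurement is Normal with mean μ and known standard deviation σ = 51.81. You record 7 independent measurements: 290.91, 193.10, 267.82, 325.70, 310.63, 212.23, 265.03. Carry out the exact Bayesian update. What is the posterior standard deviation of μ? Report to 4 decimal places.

For Normal data with known variance σ², a Normal(μ₀, σ₀²) prior on μ is conjugate. Posterior precision = 1/σ₀² + n/σ²; posterior mean is the precision-weighted average of μ₀ and x̄.
σ₀² = 72.06² = 5192.6436, σ² = 51.81² = 2684.2761; σ² + n·σ₀² = 2684.2761 + 7·5192.6436 = 39032.7813.
Posterior precision = 1/σ₀² + n/σ² = 1/5192.6436 + 7/2684.2761 = (σ² + n·σ₀²)/(σ₀²σ²) = 39032.7813/(5192.6436·2684.2761); posterior variance σₙ² = σ₀²σ²/(σ² + n·σ₀²) = 5192.6436·2684.2761/39032.7813 = 357.097000.
Posterior SD = √σₙ² = √(5192.6436·2684.2761/39032.7813) = 18.8970.

18.8970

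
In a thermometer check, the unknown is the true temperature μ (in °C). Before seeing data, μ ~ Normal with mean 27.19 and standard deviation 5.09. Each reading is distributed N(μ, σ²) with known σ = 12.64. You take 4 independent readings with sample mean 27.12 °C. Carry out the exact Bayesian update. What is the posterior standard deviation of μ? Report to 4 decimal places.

3.9642

For Normal data with known variance σ², a Normal(μ₀, σ₀²) prior on μ is conjugate. Posterior precision = 1/σ₀² + n/σ²; posterior mean is the precision-weighted average of μ₀ and x̄.
σ₀² = 5.09² = 25.9081, σ² = 12.64² = 159.7696; σ² + n·σ₀² = 159.7696 + 4·25.9081 = 263.402.
Posterior precision = 1/σ₀² + n/σ² = 1/25.9081 + 4/159.7696 = (σ² + n·σ₀²)/(σ₀²σ²) = 263.402/(25.9081·159.7696); posterior variance σₙ² = σ₀²σ²/(σ² + n·σ₀²) = 25.9081·159.7696/263.402 = 15.714865.
Posterior SD = √σₙ² = √(25.9081·159.7696/263.402) = 3.9642.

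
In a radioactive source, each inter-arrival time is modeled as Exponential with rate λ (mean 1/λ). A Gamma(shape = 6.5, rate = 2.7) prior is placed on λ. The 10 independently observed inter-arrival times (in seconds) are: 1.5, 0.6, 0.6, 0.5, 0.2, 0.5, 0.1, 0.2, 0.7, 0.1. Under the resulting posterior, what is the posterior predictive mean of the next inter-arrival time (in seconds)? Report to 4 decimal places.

0.4968

With a Gamma(shape α, rate β) prior on the exponential rate λ, the posterior after n observations with total T = Σxᵢ is Gamma(α+n, β+T).
Sum of observations T = 5.0 seconds; n = 10.
Posterior: Gamma(6.5+10, 2.7+5.0) = Gamma(16.5, 7.7).
The predictive distribution for the next observation is Lomax; its mean is β/(α−1) = 7.7/15.5 = 0.4968.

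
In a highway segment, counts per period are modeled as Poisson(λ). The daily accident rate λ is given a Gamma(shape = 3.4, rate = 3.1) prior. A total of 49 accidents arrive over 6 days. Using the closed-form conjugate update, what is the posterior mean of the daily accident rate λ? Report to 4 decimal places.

5.7582

With a Gamma(shape α, rate β) prior, the Poisson likelihood is conjugate: the posterior is Gamma(α + ΣXᵢ, β + n).
Posterior: Gamma(α+S, β+n) = Gamma(3.4+49, 3.1+6) = Gamma(52.4, 9.1).
Posterior mean = α/β = 52.4/9.1 = 5.7582.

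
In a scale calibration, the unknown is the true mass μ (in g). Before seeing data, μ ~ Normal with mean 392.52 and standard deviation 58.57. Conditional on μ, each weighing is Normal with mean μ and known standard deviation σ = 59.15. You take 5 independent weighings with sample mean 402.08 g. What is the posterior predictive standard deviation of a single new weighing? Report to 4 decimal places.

63.8742

For Normal data with known variance σ², a Normal(μ₀, σ₀²) prior on μ is conjugate. Posterior precision = 1/σ₀² + n/σ²; posterior mean is the precision-weighted average of μ₀ and x̄.
σ₀² = 58.57² = 3430.4449, σ² = 59.15² = 3498.7225; σ² + n·σ₀² = 3498.7225 + 5·3430.4449 = 20650.947.
Posterior precision = 1/σ₀² + n/σ² = 1/3430.4449 + 5/3498.7225 = (σ² + n·σ₀²)/(σ₀²σ²) = 20650.947/(3430.4449·3498.7225); posterior variance σₙ² = σ₀²σ²/(σ² + n·σ₀²) = 3430.4449·3498.7225/20650.947 = 581.192463.
Predictive variance for one new observation = σₙ² + σ² = 3430.4449·3498.7225/20650.947 + 3498.7225 = σ²·(σ₀² + 20650.947)/20650.947 = 3498.7225·24081.3919/20650.947 = 4079.914963; SD = √(3498.7225·24081.3919/20650.947) = 63.8742.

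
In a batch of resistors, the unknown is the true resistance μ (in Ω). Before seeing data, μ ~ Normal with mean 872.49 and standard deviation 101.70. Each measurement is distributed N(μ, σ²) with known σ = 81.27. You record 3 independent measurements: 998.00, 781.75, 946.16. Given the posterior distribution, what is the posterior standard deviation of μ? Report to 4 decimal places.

42.6053

For Normal data with known variance σ², a Normal(μ₀, σ₀²) prior on μ is conjugate. Posterior precision = 1/σ₀² + n/σ²; posterior mean is the precision-weighted average of μ₀ and x̄.
σ₀² = 101.70² = 10342.89, σ² = 81.27² = 6604.8129; σ² + n·σ₀² = 6604.8129 + 3·10342.89 = 37633.4829.
Posterior precision = 1/σ₀² + n/σ² = 1/10342.89 + 3/6604.8129 = (σ² + n·σ₀²)/(σ₀²σ²) = 37633.4829/(10342.89·6604.8129); posterior variance σₙ² = σ₀²σ²/(σ² + n·σ₀²) = 10342.89·6604.8129/37633.4829 = 1815.214751.
Posterior SD = √σₙ² = √(10342.89·6604.8129/37633.4829) = 42.6053.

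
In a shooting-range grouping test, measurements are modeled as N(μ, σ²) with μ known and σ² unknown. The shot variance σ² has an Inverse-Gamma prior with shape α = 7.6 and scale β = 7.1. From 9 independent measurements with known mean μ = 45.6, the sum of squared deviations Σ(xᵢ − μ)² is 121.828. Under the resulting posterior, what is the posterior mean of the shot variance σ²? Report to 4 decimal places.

With known mean μ and an Inverse-Gamma(α, β) prior on σ², the Normal likelihood is conjugate: posterior is Inv-Gamma(α + n/2, β + Σ(xᵢ−μ)²/2).
Posterior: Inv-Gamma(7.6 + 9/2, 7.1 + 121.828/2) = Inv-Gamma(12.10, 68.0140).
E[σ²|data] = β/(α−1) = 68.0140/11.10 = 6.1274.

6.1274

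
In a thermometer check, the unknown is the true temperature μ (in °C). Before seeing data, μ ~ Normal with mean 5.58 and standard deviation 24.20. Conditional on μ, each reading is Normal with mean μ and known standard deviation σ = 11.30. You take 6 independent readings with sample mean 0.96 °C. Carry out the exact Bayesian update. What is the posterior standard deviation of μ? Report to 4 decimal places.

4.5316

For Normal data with known variance σ², a Normal(μ₀, σ₀²) prior on μ is conjugate. Posterior precision = 1/σ₀² + n/σ²; posterior mean is the precision-weighted average of μ₀ and x̄.
σ₀² = 24.20² = 585.64, σ² = 11.30² = 127.69; σ² + n·σ₀² = 127.69 + 6·585.64 = 3641.53.
Posterior precision = 1/σ₀² + n/σ² = 1/585.64 + 6/127.69 = (σ² + n·σ₀²)/(σ₀²σ²) = 3641.53/(585.64·127.69); posterior variance σₙ² = σ₀²σ²/(σ² + n·σ₀²) = 585.64·127.69/3641.53 = 20.535426.
Posterior SD = √σₙ² = √(585.64·127.69/3641.53) = 4.5316.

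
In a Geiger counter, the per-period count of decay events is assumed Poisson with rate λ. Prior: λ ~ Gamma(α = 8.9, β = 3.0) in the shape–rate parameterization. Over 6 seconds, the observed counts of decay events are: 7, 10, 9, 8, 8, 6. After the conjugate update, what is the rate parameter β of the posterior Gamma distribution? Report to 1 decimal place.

9.0

With a Gamma(shape α, rate β) prior, the Poisson likelihood is conjugate: the posterior is Gamma(α + ΣXᵢ, β + n).
Sum of counts S = 48 over n = 6 seconds.
Posterior: Gamma(α+S, β+n) = Gamma(8.9+48, 3.0+6) = Gamma(56.9, 9.0).
Posterior β = 9.0.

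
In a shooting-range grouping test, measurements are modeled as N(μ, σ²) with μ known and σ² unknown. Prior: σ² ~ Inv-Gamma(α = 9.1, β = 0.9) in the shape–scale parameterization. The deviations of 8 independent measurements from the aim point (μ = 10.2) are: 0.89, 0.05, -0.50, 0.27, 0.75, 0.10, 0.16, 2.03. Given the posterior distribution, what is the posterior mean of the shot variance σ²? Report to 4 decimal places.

0.3156

With known mean μ and an Inverse-Gamma(α, β) prior on σ², the Normal likelihood is conjugate: posterior is Inv-Gamma(α + n/2, β + Σ(xᵢ−μ)²/2).
Σ(xᵢ−μ)² = (0.89)² + (0.05)² + (-0.50)² + (0.27)² + (0.75)² + (0.10)² + (0.16)² + (2.03)² = 5.8365.
Posterior: Inv-Gamma(9.1 + 8/2, 0.9 + 5.8365/2) = Inv-Gamma(13.10, 3.81825).
E[σ²|data] = β/(α−1) = 3.81825/12.10 = 0.3156.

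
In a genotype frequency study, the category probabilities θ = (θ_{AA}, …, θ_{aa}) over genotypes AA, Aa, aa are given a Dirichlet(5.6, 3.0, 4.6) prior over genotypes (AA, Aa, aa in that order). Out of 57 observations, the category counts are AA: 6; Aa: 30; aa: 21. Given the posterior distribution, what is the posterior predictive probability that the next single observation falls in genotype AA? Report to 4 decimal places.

0.1652

The Dirichlet prior is conjugate to the Multinomial likelihood: each posterior αⱼ = prior αⱼ + observed count nⱼ.
Posterior concentration: (11.6, 33.0, 25.6), total = 70.2.
P(next = AA | data) = α_{AA}/Σα = 0.1652.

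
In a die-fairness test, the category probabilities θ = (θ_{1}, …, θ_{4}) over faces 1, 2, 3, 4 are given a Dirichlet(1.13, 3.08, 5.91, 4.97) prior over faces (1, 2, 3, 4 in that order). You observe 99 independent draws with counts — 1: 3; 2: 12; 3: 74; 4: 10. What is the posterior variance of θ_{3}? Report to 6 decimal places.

The Dirichlet prior is conjugate to the Multinomial likelihood: each posterior αⱼ = prior αⱼ + observed count nⱼ.
Posterior concentration: (4.13, 15.08, 79.91, 14.97), total = 114.09.
Var[θ_j] = α_j(Σα−α_j)/((Σα)²(Σα+1)) = 79.91·34.18/(114.09²·115.09) = 0.001823.

0.001823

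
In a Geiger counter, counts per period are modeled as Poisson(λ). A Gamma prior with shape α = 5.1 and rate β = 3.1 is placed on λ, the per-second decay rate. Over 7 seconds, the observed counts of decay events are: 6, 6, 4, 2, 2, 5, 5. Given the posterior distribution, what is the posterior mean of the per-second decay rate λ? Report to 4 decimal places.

With a Gamma(shape α, rate β) prior, the Poisson likelihood is conjugate: the posterior is Gamma(α + ΣXᵢ, β + n).
Sum of counts S = 30 over n = 7 seconds.
Posterior: Gamma(α+S, β+n) = Gamma(5.1+30, 3.1+7) = Gamma(35.1, 10.1).
Posterior mean = α/β = 35.1/10.1 = 3.4752.

3.4752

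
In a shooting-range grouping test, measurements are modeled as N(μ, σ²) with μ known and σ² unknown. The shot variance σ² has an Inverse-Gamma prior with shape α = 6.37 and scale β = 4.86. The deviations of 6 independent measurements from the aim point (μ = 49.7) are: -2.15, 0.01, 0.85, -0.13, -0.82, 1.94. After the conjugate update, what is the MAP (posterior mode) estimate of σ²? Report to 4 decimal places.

0.9411

With known mean μ and an Inverse-Gamma(α, β) prior on σ², the Normal likelihood is conjugate: posterior is Inv-Gamma(α + n/2, β + Σ(xᵢ−μ)²/2).
Σ(xᵢ−μ)² = (-2.15)² + (0.01)² + (0.85)² + (-0.13)² + (-0.82)² + (1.94)² = 9.7980.
Posterior: Inv-Gamma(6.37 + 6/2, 4.86 + 9.7980/2) = Inv-Gamma(9.37, 9.75900).
Mode = β/(α+1) = 9.75900/10.37 = 0.9411.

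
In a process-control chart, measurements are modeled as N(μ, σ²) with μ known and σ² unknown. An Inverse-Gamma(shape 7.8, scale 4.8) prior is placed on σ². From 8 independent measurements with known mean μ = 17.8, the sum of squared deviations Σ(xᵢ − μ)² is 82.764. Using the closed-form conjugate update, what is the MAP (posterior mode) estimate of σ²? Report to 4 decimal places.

With known mean μ and an Inverse-Gamma(α, β) prior on σ², the Normal likelihood is conjugate: posterior is Inv-Gamma(α + n/2, β + Σ(xᵢ−μ)²/2).
Posterior: Inv-Gamma(7.8 + 8/2, 4.8 + 82.764/2) = Inv-Gamma(11.80, 46.1820).
Mode = β/(α+1) = 46.1820/12.80 = 3.6080.

3.6080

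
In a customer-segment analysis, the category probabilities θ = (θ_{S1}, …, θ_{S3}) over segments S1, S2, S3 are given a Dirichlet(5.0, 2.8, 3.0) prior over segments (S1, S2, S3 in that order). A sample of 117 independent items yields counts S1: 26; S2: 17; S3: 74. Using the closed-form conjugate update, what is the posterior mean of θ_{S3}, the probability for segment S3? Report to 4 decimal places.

The Dirichlet prior is conjugate to the Multinomial likelihood: each posterior αⱼ = prior αⱼ + observed count nⱼ.
Posterior concentration: (31.0, 19.8, 77.0), total = 127.8.
E[θ_{S3}|data] = α_{S3}/Σα = 77.0/127.8 = 0.6025.

0.6025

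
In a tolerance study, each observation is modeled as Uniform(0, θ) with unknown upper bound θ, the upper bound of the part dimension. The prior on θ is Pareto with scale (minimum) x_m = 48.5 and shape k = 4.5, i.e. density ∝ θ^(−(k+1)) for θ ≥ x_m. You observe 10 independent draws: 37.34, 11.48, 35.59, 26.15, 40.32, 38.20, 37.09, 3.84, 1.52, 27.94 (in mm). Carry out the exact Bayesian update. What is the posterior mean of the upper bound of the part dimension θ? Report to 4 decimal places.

A Pareto(scale x_m, shape k) prior on the upper bound θ of Uniform(0, θ) is conjugate: posterior is Pareto(max(x_m, max xᵢ), k + n).
Sample maximum = 40.32; prior scale x_m = 48.5 → posterior scale = max = 48.50.
Posterior shape = 4.5 + 10 = 14.5.
E[θ|data] = k·x_m/(k−1) = 14.5·48.50/13.5 = 52.0926.

52.0926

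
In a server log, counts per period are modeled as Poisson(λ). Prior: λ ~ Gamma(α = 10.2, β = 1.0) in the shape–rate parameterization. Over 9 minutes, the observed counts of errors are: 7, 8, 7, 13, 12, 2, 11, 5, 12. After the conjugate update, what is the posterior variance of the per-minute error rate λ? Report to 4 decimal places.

With a Gamma(shape α, rate β) prior, the Poisson likelihood is conjugate: the posterior is Gamma(α + ΣXᵢ, β + n).
Sum of counts S = 77 over n = 9 minutes.
Posterior: Gamma(α+S, β+n) = Gamma(10.2+77, 1.0+9) = Gamma(87.2, 10.0).
Var = α/β² = 87.2/10.0² = 0.8720.

0.8720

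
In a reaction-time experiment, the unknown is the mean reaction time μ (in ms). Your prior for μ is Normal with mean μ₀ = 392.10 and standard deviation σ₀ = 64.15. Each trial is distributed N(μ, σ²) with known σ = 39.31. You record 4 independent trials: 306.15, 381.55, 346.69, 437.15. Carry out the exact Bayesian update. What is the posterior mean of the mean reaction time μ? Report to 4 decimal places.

For Normal data with known variance σ², a Normal(μ₀, σ₀²) prior on μ is conjugate. Posterior precision = 1/σ₀² + n/σ²; posterior mean is the precision-weighted average of μ₀ and x̄.
Σxᵢ = 306.15 + 381.55 + 346.69 + 437.15 = 1471.54, so n·x̄ = 1471.54.
σ₀² = 64.15² = 4115.2225, σ² = 39.31² = 1545.2761; σ² + n·σ₀² = 1545.2761 + 4·4115.2225 = 18006.1661.
Posterior mean = (μ₀/σ₀² + n·x̄/σ²)/(1/σ₀² + n/σ²) = (σ²·μ₀ + σ₀²·n·x̄)/(σ² + n·σ₀²) = (1545.2761·392.10 + 4115.2225·1471.54)/18006.1661 = 6661617.27646/18006.1661 = 369.9631.

369.9631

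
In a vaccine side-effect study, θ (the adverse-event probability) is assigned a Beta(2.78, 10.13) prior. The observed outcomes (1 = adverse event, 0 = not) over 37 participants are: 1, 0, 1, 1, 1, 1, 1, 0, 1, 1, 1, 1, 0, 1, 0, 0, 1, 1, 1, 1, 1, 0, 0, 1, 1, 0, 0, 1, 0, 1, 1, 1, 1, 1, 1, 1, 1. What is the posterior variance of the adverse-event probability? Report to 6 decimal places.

0.004727

The Beta prior is conjugate to a Binomial/Bernoulli likelihood; the update adds successes to α and failures to β.
Posterior: Beta(α+k, β+n−k) = Beta(2.78+27, 10.13+10) = Beta(29.78, 20.13).
Var = αβ/((α+β)²(α+β+1)) = 29.78·20.13/(49.91²·50.91) = 0.004727.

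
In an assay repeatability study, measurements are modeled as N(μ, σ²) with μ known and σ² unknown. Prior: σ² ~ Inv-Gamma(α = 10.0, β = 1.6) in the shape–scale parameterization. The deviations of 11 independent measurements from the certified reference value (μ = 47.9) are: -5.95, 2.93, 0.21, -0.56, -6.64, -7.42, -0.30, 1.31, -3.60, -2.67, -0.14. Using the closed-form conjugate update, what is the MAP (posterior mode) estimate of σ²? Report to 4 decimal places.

5.1093

With known mean μ and an Inverse-Gamma(α, β) prior on σ², the Normal likelihood is conjugate: posterior is Inv-Gamma(α + n/2, β + Σ(xᵢ−μ)²/2).
Σ(xᵢ−μ)² = (-5.95)² + (2.93)² + (0.21)² + (-0.56)² + (-6.64)² + (-7.42)² + (-0.30)² + (1.31)² + (-3.60)² + (-2.67)² + (-0.14)² = 165.4057.
Posterior: Inv-Gamma(10.0 + 11/2, 1.6 + 165.4057/2) = Inv-Gamma(15.50, 84.30285).
Mode = β/(α+1) = 84.30285/16.50 = 5.1093.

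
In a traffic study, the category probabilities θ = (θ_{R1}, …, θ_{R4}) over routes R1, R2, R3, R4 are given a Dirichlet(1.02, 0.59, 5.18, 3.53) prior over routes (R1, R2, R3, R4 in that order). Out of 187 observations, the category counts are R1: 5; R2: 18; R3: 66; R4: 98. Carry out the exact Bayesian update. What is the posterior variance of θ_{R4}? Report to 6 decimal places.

The Dirichlet prior is conjugate to the Multinomial likelihood: each posterior αⱼ = prior αⱼ + observed count nⱼ.
Posterior concentration: (6.02, 18.59, 71.18, 101.53), total = 197.32.
Var[θ_j] = α_j(Σα−α_j)/((Σα)²(Σα+1)) = 101.53·95.79/(197.32²·198.32) = 0.001260.

0.001260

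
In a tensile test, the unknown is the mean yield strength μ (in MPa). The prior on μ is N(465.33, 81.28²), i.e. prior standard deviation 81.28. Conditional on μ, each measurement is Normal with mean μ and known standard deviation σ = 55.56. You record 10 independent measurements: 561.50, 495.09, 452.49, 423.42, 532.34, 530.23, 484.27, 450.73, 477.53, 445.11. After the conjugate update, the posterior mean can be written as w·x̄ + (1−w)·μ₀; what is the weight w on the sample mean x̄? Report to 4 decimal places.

For Normal data with known variance σ², a Normal(μ₀, σ₀²) prior on μ is conjugate. Posterior precision = 1/σ₀² + n/σ²; posterior mean is the precision-weighted average of μ₀ and x̄.
σ₀² = 81.28² = 6606.4384, σ² = 55.56² = 3086.9136. Prior precision 1/σ₀² = 1/6606.4384; data precision n/σ² = 10/3086.9136.
w = (n/σ²)/(1/σ₀² + n/σ²) = n·σ₀²/(σ² + n·σ₀²) = 10·6606.4384/(3086.9136 + 10·6606.4384) = 66064.384/69151.2976 = 0.9554.

0.9554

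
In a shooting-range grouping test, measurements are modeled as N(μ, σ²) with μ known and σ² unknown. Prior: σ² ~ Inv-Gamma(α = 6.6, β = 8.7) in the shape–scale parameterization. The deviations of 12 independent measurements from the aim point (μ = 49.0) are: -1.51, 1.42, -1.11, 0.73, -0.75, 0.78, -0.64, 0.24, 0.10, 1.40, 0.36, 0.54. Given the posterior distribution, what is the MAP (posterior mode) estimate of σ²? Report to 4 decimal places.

1.0107

With known mean μ and an Inverse-Gamma(α, β) prior on σ², the Normal likelihood is conjugate: posterior is Inv-Gamma(α + n/2, β + Σ(xᵢ−μ)²/2).
Σ(xᵢ−μ)² = (-1.51)² + (1.42)² + (-1.11)² + (0.73)² + (-0.75)² + (0.78)² + (-0.64)² + (0.24)² + (0.10)² + (1.40)² + (0.36)² + (0.54)² = 10.0908.
Posterior: Inv-Gamma(6.6 + 12/2, 8.7 + 10.0908/2) = Inv-Gamma(12.60, 13.74540).
Mode = β/(α+1) = 13.74540/13.60 = 1.0107.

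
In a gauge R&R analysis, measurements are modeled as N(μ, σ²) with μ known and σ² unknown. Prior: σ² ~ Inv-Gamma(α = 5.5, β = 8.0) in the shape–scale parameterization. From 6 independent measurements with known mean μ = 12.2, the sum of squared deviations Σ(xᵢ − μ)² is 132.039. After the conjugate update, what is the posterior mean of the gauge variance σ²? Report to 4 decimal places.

With known mean μ and an Inverse-Gamma(α, β) prior on σ², the Normal likelihood is conjugate: posterior is Inv-Gamma(α + n/2, β + Σ(xᵢ−μ)²/2).
Posterior: Inv-Gamma(5.5 + 6/2, 8.0 + 132.039/2) = Inv-Gamma(8.50, 74.0195).
E[σ²|data] = β/(α−1) = 74.0195/7.50 = 9.8693.

9.8693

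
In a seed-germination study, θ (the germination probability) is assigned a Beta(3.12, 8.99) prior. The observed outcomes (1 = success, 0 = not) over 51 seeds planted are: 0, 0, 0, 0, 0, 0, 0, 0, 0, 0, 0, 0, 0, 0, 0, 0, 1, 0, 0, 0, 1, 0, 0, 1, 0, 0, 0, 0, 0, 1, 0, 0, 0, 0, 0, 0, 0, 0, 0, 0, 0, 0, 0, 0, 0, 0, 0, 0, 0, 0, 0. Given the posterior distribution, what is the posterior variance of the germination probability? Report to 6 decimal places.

0.001561

The Beta prior is conjugate to a Binomial/Bernoulli likelihood; the update adds successes to α and failures to β.
Posterior: Beta(α+k, β+n−k) = Beta(3.12+4, 8.99+47) = Beta(7.12, 55.99).
Var = αβ/((α+β)²(α+β+1)) = 7.12·55.99/(63.11²·64.11) = 0.001561.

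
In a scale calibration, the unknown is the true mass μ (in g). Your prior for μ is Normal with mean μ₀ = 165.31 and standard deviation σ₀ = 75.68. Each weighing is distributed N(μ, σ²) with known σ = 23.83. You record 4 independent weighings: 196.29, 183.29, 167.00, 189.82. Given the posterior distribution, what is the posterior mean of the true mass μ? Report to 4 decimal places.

183.6455

For Normal data with known variance σ², a Normal(μ₀, σ₀²) prior on μ is conjugate. Posterior precision = 1/σ₀² + n/σ²; posterior mean is the precision-weighted average of μ₀ and x̄.
Σxᵢ = 196.29 + 183.29 + 167.00 + 189.82 = 736.4, so n·x̄ = 736.4.
σ₀² = 75.68² = 5727.4624, σ² = 23.83² = 567.8689; σ² + n·σ₀² = 567.8689 + 4·5727.4624 = 23477.7185.
Posterior mean = (μ₀/σ₀² + n·x̄/σ²)/(1/σ₀² + n/σ²) = (σ²·μ₀ + σ₀²·n·x̄)/(σ² + n·σ₀²) = (567.8689·165.31 + 5727.4624·736.4)/23477.7185 = 4311577.719219/23477.7185 = 183.6455.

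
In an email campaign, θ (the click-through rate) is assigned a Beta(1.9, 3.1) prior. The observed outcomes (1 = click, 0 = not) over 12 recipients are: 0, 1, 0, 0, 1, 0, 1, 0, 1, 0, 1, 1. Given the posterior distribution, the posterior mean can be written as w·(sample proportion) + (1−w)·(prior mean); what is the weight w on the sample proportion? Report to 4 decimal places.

The Beta prior is conjugate to a Binomial/Bernoulli likelihood; the update adds successes to α and failures to β.
Posterior mean = (α₀+k)/(α₀+β₀+n) = [n/(α₀+β₀+n)]·(k/n) + [(α₀+β₀)/(α₀+β₀+n)]·α₀/(α₀+β₀), so only n and the prior enter the weight.
The weight on the data is w = n/(α₀+β₀+n) = 12/(1.9+3.1+12) = 12/17.0 = 0.7059.

0.7059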